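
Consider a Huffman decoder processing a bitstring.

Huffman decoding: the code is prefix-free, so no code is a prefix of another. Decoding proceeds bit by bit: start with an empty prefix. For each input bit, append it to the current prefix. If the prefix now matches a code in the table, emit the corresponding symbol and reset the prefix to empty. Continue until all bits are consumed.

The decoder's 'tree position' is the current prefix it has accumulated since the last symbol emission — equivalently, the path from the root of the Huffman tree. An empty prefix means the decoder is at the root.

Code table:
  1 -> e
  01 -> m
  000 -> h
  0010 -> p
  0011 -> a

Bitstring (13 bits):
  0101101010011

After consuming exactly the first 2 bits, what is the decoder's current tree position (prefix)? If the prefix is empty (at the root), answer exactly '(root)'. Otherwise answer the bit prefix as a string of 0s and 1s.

Bit 0: prefix='0' (no match yet)
Bit 1: prefix='01' -> emit 'm', reset

Answer: (root)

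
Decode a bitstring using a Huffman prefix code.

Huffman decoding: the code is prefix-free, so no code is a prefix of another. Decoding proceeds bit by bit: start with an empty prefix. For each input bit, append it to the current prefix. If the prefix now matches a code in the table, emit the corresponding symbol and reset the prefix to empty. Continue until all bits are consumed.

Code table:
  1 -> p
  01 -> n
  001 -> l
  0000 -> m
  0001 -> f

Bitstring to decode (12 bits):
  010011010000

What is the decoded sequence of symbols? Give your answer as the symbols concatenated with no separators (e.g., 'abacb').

Answer: nlpnm

Derivation:
Bit 0: prefix='0' (no match yet)
Bit 1: prefix='01' -> emit 'n', reset
Bit 2: prefix='0' (no match yet)
Bit 3: prefix='00' (no match yet)
Bit 4: prefix='001' -> emit 'l', reset
Bit 5: prefix='1' -> emit 'p', reset
Bit 6: prefix='0' (no match yet)
Bit 7: prefix='01' -> emit 'n', reset
Bit 8: prefix='0' (no match yet)
Bit 9: prefix='00' (no match yet)
Bit 10: prefix='000' (no match yet)
Bit 11: prefix='0000' -> emit 'm', reset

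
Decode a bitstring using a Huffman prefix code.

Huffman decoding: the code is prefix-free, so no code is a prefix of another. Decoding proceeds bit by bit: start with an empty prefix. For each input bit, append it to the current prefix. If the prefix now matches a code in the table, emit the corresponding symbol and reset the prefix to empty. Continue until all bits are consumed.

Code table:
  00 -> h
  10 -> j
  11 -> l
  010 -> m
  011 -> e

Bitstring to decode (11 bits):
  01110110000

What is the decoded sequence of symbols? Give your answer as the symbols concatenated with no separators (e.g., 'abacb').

Answer: ejlhh

Derivation:
Bit 0: prefix='0' (no match yet)
Bit 1: prefix='01' (no match yet)
Bit 2: prefix='011' -> emit 'e', reset
Bit 3: prefix='1' (no match yet)
Bit 4: prefix='10' -> emit 'j', reset
Bit 5: prefix='1' (no match yet)
Bit 6: prefix='11' -> emit 'l', reset
Bit 7: prefix='0' (no match yet)
Bit 8: prefix='00' -> emit 'h', reset
Bit 9: prefix='0' (no match yet)
Bit 10: prefix='00' -> emit 'h', reset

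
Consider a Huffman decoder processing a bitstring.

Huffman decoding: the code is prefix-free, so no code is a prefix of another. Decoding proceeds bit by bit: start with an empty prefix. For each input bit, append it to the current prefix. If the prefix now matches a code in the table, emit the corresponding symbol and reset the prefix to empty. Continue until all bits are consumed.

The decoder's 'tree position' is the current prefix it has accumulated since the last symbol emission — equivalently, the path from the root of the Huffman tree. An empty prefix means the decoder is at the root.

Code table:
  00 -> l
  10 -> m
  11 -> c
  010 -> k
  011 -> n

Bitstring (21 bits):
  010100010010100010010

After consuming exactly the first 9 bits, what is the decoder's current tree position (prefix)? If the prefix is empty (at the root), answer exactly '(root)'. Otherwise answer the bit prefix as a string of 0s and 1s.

Answer: (root)

Derivation:
Bit 0: prefix='0' (no match yet)
Bit 1: prefix='01' (no match yet)
Bit 2: prefix='010' -> emit 'k', reset
Bit 3: prefix='1' (no match yet)
Bit 4: prefix='10' -> emit 'm', reset
Bit 5: prefix='0' (no match yet)
Bit 6: prefix='00' -> emit 'l', reset
Bit 7: prefix='1' (no match yet)
Bit 8: prefix='10' -> emit 'm', reset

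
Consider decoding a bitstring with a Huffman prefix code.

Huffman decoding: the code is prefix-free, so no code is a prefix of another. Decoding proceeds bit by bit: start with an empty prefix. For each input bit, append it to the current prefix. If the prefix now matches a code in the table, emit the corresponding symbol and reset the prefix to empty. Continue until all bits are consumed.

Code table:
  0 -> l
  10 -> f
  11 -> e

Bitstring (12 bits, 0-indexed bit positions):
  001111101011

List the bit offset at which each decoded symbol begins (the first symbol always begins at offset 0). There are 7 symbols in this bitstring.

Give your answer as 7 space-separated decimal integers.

Answer: 0 1 2 4 6 8 10

Derivation:
Bit 0: prefix='0' -> emit 'l', reset
Bit 1: prefix='0' -> emit 'l', reset
Bit 2: prefix='1' (no match yet)
Bit 3: prefix='11' -> emit 'e', reset
Bit 4: prefix='1' (no match yet)
Bit 5: prefix='11' -> emit 'e', reset
Bit 6: prefix='1' (no match yet)
Bit 7: prefix='10' -> emit 'f', reset
Bit 8: prefix='1' (no match yet)
Bit 9: prefix='10' -> emit 'f', reset
Bit 10: prefix='1' (no match yet)
Bit 11: prefix='11' -> emit 'e', reset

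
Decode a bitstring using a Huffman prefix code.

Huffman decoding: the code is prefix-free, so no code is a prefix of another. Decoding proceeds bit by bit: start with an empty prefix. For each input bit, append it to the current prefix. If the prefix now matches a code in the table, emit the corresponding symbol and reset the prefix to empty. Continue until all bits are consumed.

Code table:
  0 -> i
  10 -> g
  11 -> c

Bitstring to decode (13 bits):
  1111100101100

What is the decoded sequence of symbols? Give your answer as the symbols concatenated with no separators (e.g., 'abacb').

Answer: ccgigcii

Derivation:
Bit 0: prefix='1' (no match yet)
Bit 1: prefix='11' -> emit 'c', reset
Bit 2: prefix='1' (no match yet)
Bit 3: prefix='11' -> emit 'c', reset
Bit 4: prefix='1' (no match yet)
Bit 5: prefix='10' -> emit 'g', reset
Bit 6: prefix='0' -> emit 'i', reset
Bit 7: prefix='1' (no match yet)
Bit 8: prefix='10' -> emit 'g', reset
Bit 9: prefix='1' (no match yet)
Bit 10: prefix='11' -> emit 'c', reset
Bit 11: prefix='0' -> emit 'i', reset
Bit 12: prefix='0' -> emit 'i', reset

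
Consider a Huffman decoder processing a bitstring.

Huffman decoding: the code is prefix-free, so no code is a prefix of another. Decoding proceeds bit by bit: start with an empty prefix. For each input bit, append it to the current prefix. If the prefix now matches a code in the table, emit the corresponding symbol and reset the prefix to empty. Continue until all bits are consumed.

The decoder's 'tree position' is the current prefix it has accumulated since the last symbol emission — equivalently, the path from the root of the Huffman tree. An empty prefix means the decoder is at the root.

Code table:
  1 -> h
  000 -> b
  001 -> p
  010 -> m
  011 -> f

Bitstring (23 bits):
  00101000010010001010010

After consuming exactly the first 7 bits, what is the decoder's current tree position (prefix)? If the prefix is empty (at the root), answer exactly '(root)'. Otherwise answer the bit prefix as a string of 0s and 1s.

Answer: 0

Derivation:
Bit 0: prefix='0' (no match yet)
Bit 1: prefix='00' (no match yet)
Bit 2: prefix='001' -> emit 'p', reset
Bit 3: prefix='0' (no match yet)
Bit 4: prefix='01' (no match yet)
Bit 5: prefix='010' -> emit 'm', reset
Bit 6: prefix='0' (no match yet)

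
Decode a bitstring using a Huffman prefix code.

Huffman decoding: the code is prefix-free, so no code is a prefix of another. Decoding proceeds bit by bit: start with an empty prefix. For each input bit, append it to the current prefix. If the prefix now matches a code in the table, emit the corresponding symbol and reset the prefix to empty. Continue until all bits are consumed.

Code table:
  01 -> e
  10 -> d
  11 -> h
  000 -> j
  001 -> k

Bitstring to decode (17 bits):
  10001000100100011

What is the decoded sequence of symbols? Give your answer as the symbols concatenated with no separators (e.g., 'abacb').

Bit 0: prefix='1' (no match yet)
Bit 1: prefix='10' -> emit 'd', reset
Bit 2: prefix='0' (no match yet)
Bit 3: prefix='00' (no match yet)
Bit 4: prefix='001' -> emit 'k', reset
Bit 5: prefix='0' (no match yet)
Bit 6: prefix='00' (no match yet)
Bit 7: prefix='000' -> emit 'j', reset
Bit 8: prefix='1' (no match yet)
Bit 9: prefix='10' -> emit 'd', reset
Bit 10: prefix='0' (no match yet)
Bit 11: prefix='01' -> emit 'e', reset
Bit 12: prefix='0' (no match yet)
Bit 13: prefix='00' (no match yet)
Bit 14: prefix='000' -> emit 'j', reset
Bit 15: prefix='1' (no match yet)
Bit 16: prefix='11' -> emit 'h', reset

Answer: dkjdejh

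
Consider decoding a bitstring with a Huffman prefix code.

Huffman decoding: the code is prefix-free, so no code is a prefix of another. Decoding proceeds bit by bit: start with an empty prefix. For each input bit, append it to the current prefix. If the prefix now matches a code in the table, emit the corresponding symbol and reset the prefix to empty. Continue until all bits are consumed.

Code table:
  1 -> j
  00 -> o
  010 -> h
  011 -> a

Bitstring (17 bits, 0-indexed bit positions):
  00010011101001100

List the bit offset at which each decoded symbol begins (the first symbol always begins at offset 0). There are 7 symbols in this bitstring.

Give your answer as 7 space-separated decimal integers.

Bit 0: prefix='0' (no match yet)
Bit 1: prefix='00' -> emit 'o', reset
Bit 2: prefix='0' (no match yet)
Bit 3: prefix='01' (no match yet)
Bit 4: prefix='010' -> emit 'h', reset
Bit 5: prefix='0' (no match yet)
Bit 6: prefix='01' (no match yet)
Bit 7: prefix='011' -> emit 'a', reset
Bit 8: prefix='1' -> emit 'j', reset
Bit 9: prefix='0' (no match yet)
Bit 10: prefix='01' (no match yet)
Bit 11: prefix='010' -> emit 'h', reset
Bit 12: prefix='0' (no match yet)
Bit 13: prefix='01' (no match yet)
Bit 14: prefix='011' -> emit 'a', reset
Bit 15: prefix='0' (no match yet)
Bit 16: prefix='00' -> emit 'o', reset

Answer: 0 2 5 8 9 12 15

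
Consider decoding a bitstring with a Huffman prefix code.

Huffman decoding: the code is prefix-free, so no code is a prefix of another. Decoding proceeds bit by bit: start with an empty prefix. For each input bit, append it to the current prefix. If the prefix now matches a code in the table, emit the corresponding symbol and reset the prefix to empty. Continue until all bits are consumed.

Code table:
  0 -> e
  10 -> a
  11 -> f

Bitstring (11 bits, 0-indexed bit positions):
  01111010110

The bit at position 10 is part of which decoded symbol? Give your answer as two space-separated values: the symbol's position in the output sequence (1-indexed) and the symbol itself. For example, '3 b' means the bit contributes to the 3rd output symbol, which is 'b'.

Bit 0: prefix='0' -> emit 'e', reset
Bit 1: prefix='1' (no match yet)
Bit 2: prefix='11' -> emit 'f', reset
Bit 3: prefix='1' (no match yet)
Bit 4: prefix='11' -> emit 'f', reset
Bit 5: prefix='0' -> emit 'e', reset
Bit 6: prefix='1' (no match yet)
Bit 7: prefix='10' -> emit 'a', reset
Bit 8: prefix='1' (no match yet)
Bit 9: prefix='11' -> emit 'f', reset
Bit 10: prefix='0' -> emit 'e', reset

Answer: 7 e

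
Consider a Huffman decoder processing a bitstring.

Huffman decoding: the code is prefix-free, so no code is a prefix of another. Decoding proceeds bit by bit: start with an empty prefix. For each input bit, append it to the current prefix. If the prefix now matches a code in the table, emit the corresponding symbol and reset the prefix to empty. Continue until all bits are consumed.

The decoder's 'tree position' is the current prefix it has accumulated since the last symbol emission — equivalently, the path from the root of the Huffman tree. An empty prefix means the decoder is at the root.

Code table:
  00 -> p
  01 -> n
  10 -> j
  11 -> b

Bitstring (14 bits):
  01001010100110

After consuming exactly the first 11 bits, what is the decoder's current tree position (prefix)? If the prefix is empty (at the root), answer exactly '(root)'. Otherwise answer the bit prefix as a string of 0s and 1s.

Bit 0: prefix='0' (no match yet)
Bit 1: prefix='01' -> emit 'n', reset
Bit 2: prefix='0' (no match yet)
Bit 3: prefix='00' -> emit 'p', reset
Bit 4: prefix='1' (no match yet)
Bit 5: prefix='10' -> emit 'j', reset
Bit 6: prefix='1' (no match yet)
Bit 7: prefix='10' -> emit 'j', reset
Bit 8: prefix='1' (no match yet)
Bit 9: prefix='10' -> emit 'j', reset
Bit 10: prefix='0' (no match yet)

Answer: 0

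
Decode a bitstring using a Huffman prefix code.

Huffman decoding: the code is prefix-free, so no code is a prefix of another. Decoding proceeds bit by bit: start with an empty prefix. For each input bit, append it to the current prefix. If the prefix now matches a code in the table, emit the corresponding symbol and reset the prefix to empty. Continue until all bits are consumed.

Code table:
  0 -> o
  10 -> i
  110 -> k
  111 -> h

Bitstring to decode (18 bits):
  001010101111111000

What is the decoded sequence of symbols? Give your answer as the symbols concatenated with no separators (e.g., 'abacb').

Bit 0: prefix='0' -> emit 'o', reset
Bit 1: prefix='0' -> emit 'o', reset
Bit 2: prefix='1' (no match yet)
Bit 3: prefix='10' -> emit 'i', reset
Bit 4: prefix='1' (no match yet)
Bit 5: prefix='10' -> emit 'i', reset
Bit 6: prefix='1' (no match yet)
Bit 7: prefix='10' -> emit 'i', reset
Bit 8: prefix='1' (no match yet)
Bit 9: prefix='11' (no match yet)
Bit 10: prefix='111' -> emit 'h', reset
Bit 11: prefix='1' (no match yet)
Bit 12: prefix='11' (no match yet)
Bit 13: prefix='111' -> emit 'h', reset
Bit 14: prefix='1' (no match yet)
Bit 15: prefix='10' -> emit 'i', reset
Bit 16: prefix='0' -> emit 'o', reset
Bit 17: prefix='0' -> emit 'o', reset

Answer: ooiiihhioo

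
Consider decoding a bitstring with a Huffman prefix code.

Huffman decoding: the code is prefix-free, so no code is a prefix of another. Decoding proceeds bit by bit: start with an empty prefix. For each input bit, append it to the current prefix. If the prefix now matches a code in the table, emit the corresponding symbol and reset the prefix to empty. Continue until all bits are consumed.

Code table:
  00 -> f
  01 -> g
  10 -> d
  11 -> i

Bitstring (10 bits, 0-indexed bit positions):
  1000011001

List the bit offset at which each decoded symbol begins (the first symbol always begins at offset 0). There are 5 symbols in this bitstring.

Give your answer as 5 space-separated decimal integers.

Answer: 0 2 4 6 8

Derivation:
Bit 0: prefix='1' (no match yet)
Bit 1: prefix='10' -> emit 'd', reset
Bit 2: prefix='0' (no match yet)
Bit 3: prefix='00' -> emit 'f', reset
Bit 4: prefix='0' (no match yet)
Bit 5: prefix='01' -> emit 'g', reset
Bit 6: prefix='1' (no match yet)
Bit 7: prefix='10' -> emit 'd', reset
Bit 8: prefix='0' (no match yet)
Bit 9: prefix='01' -> emit 'g', reset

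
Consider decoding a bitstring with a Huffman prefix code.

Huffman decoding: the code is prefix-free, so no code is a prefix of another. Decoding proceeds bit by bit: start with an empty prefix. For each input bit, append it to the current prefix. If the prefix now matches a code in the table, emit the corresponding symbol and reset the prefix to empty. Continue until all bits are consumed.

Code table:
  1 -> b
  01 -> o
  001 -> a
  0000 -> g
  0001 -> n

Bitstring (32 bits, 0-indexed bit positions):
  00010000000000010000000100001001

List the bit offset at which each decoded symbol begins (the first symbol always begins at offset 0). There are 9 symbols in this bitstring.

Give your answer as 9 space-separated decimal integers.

Answer: 0 4 8 12 16 20 24 28 29

Derivation:
Bit 0: prefix='0' (no match yet)
Bit 1: prefix='00' (no match yet)
Bit 2: prefix='000' (no match yet)
Bit 3: prefix='0001' -> emit 'n', reset
Bit 4: prefix='0' (no match yet)
Bit 5: prefix='00' (no match yet)
Bit 6: prefix='000' (no match yet)
Bit 7: prefix='0000' -> emit 'g', reset
Bit 8: prefix='0' (no match yet)
Bit 9: prefix='00' (no match yet)
Bit 10: prefix='000' (no match yet)
Bit 11: prefix='0000' -> emit 'g', reset
Bit 12: prefix='0' (no match yet)
Bit 13: prefix='00' (no match yet)
Bit 14: prefix='000' (no match yet)
Bit 15: prefix='0001' -> emit 'n', reset
Bit 16: prefix='0' (no match yet)
Bit 17: prefix='00' (no match yet)
Bit 18: prefix='000' (no match yet)
Bit 19: prefix='0000' -> emit 'g', reset
Bit 20: prefix='0' (no match yet)
Bit 21: prefix='00' (no match yet)
Bit 22: prefix='000' (no match yet)
Bit 23: prefix='0001' -> emit 'n', reset
Bit 24: prefix='0' (no match yet)
Bit 25: prefix='00' (no match yet)
Bit 26: prefix='000' (no match yet)
Bit 27: prefix='0000' -> emit 'g', reset
Bit 28: prefix='1' -> emit 'b', reset
Bit 29: prefix='0' (no match yet)
Bit 30: prefix='00' (no match yet)
Bit 31: prefix='001' -> emit 'a', reset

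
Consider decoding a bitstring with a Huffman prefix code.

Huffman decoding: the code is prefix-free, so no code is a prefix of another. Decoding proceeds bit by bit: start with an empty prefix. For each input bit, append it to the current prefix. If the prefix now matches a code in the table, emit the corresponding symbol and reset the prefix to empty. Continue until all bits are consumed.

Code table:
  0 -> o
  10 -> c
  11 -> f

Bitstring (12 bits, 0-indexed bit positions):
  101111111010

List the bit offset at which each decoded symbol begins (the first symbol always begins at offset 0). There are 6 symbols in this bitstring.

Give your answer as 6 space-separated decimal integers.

Answer: 0 2 4 6 8 10

Derivation:
Bit 0: prefix='1' (no match yet)
Bit 1: prefix='10' -> emit 'c', reset
Bit 2: prefix='1' (no match yet)
Bit 3: prefix='11' -> emit 'f', reset
Bit 4: prefix='1' (no match yet)
Bit 5: prefix='11' -> emit 'f', reset
Bit 6: prefix='1' (no match yet)
Bit 7: prefix='11' -> emit 'f', reset
Bit 8: prefix='1' (no match yet)
Bit 9: prefix='10' -> emit 'c', reset
Bit 10: prefix='1' (no match yet)
Bit 11: prefix='10' -> emit 'c', reset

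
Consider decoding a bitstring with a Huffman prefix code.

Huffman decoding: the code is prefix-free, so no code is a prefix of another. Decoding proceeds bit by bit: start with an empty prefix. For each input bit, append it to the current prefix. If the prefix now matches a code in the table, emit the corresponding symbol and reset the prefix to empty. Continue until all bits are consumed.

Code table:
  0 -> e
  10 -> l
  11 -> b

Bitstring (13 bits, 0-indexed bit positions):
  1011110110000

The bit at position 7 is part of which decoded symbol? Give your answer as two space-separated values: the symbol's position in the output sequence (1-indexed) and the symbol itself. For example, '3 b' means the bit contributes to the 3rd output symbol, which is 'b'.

Bit 0: prefix='1' (no match yet)
Bit 1: prefix='10' -> emit 'l', reset
Bit 2: prefix='1' (no match yet)
Bit 3: prefix='11' -> emit 'b', reset
Bit 4: prefix='1' (no match yet)
Bit 5: prefix='11' -> emit 'b', reset
Bit 6: prefix='0' -> emit 'e', reset
Bit 7: prefix='1' (no match yet)
Bit 8: prefix='11' -> emit 'b', reset
Bit 9: prefix='0' -> emit 'e', reset
Bit 10: prefix='0' -> emit 'e', reset
Bit 11: prefix='0' -> emit 'e', reset

Answer: 5 b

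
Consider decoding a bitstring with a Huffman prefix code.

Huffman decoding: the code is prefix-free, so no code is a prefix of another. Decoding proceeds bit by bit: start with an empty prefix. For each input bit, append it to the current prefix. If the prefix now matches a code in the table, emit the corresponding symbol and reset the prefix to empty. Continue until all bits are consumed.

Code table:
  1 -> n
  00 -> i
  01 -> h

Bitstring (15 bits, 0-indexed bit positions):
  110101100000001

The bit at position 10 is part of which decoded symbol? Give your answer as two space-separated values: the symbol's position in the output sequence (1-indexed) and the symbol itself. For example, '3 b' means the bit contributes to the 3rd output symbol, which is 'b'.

Answer: 7 i

Derivation:
Bit 0: prefix='1' -> emit 'n', reset
Bit 1: prefix='1' -> emit 'n', reset
Bit 2: prefix='0' (no match yet)
Bit 3: prefix='01' -> emit 'h', reset
Bit 4: prefix='0' (no match yet)
Bit 5: prefix='01' -> emit 'h', reset
Bit 6: prefix='1' -> emit 'n', reset
Bit 7: prefix='0' (no match yet)
Bit 8: prefix='00' -> emit 'i', reset
Bit 9: prefix='0' (no match yet)
Bit 10: prefix='00' -> emit 'i', reset
Bit 11: prefix='0' (no match yet)
Bit 12: prefix='00' -> emit 'i', reset
Bit 13: prefix='0' (no match yet)
Bit 14: prefix='01' -> emit 'h', reset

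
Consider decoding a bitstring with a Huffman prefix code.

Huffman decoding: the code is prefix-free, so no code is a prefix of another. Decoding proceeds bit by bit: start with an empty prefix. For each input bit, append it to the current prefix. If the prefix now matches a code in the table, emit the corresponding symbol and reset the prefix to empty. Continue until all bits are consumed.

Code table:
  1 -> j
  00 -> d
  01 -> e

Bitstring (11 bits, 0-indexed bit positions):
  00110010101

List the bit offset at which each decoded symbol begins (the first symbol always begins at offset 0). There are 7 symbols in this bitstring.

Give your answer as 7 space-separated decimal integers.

Bit 0: prefix='0' (no match yet)
Bit 1: prefix='00' -> emit 'd', reset
Bit 2: prefix='1' -> emit 'j', reset
Bit 3: prefix='1' -> emit 'j', reset
Bit 4: prefix='0' (no match yet)
Bit 5: prefix='00' -> emit 'd', reset
Bit 6: prefix='1' -> emit 'j', reset
Bit 7: prefix='0' (no match yet)
Bit 8: prefix='01' -> emit 'e', reset
Bit 9: prefix='0' (no match yet)
Bit 10: prefix='01' -> emit 'e', reset

Answer: 0 2 3 4 6 7 9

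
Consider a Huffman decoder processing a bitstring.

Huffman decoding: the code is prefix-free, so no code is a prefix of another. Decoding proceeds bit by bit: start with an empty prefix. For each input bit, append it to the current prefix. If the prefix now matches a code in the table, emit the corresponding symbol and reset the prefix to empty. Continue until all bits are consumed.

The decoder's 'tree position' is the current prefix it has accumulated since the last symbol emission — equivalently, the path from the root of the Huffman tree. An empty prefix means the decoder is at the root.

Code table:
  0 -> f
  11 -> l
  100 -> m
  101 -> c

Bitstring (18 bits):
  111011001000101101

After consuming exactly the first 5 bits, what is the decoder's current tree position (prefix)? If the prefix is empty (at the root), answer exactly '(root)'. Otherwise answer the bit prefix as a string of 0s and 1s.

Answer: (root)

Derivation:
Bit 0: prefix='1' (no match yet)
Bit 1: prefix='11' -> emit 'l', reset
Bit 2: prefix='1' (no match yet)
Bit 3: prefix='10' (no match yet)
Bit 4: prefix='101' -> emit 'c', reset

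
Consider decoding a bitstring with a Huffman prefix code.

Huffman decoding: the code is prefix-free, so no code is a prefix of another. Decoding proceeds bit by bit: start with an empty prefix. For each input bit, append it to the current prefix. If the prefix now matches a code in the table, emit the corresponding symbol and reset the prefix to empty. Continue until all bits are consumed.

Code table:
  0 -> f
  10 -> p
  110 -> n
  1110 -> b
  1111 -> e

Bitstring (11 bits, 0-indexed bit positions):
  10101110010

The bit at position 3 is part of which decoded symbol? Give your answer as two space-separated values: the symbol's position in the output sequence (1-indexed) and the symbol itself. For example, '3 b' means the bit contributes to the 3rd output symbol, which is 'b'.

Answer: 2 p

Derivation:
Bit 0: prefix='1' (no match yet)
Bit 1: prefix='10' -> emit 'p', reset
Bit 2: prefix='1' (no match yet)
Bit 3: prefix='10' -> emit 'p', reset
Bit 4: prefix='1' (no match yet)
Bit 5: prefix='11' (no match yet)
Bit 6: prefix='111' (no match yet)
Bit 7: prefix='1110' -> emit 'b', reset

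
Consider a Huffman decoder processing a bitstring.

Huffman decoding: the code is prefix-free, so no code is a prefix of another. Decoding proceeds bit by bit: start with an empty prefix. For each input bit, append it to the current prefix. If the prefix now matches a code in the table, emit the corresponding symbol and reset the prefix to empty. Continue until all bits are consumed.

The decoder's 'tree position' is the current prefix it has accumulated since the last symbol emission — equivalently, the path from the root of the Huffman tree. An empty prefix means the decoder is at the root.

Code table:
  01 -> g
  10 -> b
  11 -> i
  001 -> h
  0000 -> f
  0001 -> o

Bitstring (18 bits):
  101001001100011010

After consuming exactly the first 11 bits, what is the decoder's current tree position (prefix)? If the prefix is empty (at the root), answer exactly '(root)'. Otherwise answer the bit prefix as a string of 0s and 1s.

Answer: (root)

Derivation:
Bit 0: prefix='1' (no match yet)
Bit 1: prefix='10' -> emit 'b', reset
Bit 2: prefix='1' (no match yet)
Bit 3: prefix='10' -> emit 'b', reset
Bit 4: prefix='0' (no match yet)
Bit 5: prefix='01' -> emit 'g', reset
Bit 6: prefix='0' (no match yet)
Bit 7: prefix='00' (no match yet)
Bit 8: prefix='001' -> emit 'h', reset
Bit 9: prefix='1' (no match yet)
Bit 10: prefix='10' -> emit 'b', reset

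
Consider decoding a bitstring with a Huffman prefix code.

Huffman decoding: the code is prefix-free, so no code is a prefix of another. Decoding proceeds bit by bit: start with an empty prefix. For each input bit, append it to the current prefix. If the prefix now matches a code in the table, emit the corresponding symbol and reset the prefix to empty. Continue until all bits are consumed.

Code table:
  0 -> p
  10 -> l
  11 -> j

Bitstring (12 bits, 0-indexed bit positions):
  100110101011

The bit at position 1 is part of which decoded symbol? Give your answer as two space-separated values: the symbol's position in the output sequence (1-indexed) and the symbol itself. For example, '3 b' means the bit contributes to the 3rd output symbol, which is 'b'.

Answer: 1 l

Derivation:
Bit 0: prefix='1' (no match yet)
Bit 1: prefix='10' -> emit 'l', reset
Bit 2: prefix='0' -> emit 'p', reset
Bit 3: prefix='1' (no match yet)
Bit 4: prefix='11' -> emit 'j', reset
Bit 5: prefix='0' -> emit 'p', reset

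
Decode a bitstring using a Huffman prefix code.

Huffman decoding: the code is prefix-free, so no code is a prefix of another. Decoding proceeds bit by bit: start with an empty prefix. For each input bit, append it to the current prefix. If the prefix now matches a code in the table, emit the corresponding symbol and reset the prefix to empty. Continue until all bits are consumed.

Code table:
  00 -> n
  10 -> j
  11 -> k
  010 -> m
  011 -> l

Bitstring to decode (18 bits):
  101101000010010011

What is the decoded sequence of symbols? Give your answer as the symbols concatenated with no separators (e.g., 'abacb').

Answer: jkmnmml

Derivation:
Bit 0: prefix='1' (no match yet)
Bit 1: prefix='10' -> emit 'j', reset
Bit 2: prefix='1' (no match yet)
Bit 3: prefix='11' -> emit 'k', reset
Bit 4: prefix='0' (no match yet)
Bit 5: prefix='01' (no match yet)
Bit 6: prefix='010' -> emit 'm', reset
Bit 7: prefix='0' (no match yet)
Bit 8: prefix='00' -> emit 'n', reset
Bit 9: prefix='0' (no match yet)
Bit 10: prefix='01' (no match yet)
Bit 11: prefix='010' -> emit 'm', reset
Bit 12: prefix='0' (no match yet)
Bit 13: prefix='01' (no match yet)
Bit 14: prefix='010' -> emit 'm', reset
Bit 15: prefix='0' (no match yet)
Bit 16: prefix='01' (no match yet)
Bit 17: prefix='011' -> emit 'l', reset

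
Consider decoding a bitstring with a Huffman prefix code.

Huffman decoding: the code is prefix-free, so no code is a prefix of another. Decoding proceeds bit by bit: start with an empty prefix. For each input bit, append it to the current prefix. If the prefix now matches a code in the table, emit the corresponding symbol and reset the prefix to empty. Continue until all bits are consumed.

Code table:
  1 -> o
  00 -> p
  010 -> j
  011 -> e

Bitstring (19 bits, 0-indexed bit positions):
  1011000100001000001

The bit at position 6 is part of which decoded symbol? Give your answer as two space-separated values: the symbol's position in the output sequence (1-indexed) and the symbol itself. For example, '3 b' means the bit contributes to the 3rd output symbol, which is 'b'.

Bit 0: prefix='1' -> emit 'o', reset
Bit 1: prefix='0' (no match yet)
Bit 2: prefix='01' (no match yet)
Bit 3: prefix='011' -> emit 'e', reset
Bit 4: prefix='0' (no match yet)
Bit 5: prefix='00' -> emit 'p', reset
Bit 6: prefix='0' (no match yet)
Bit 7: prefix='01' (no match yet)
Bit 8: prefix='010' -> emit 'j', reset
Bit 9: prefix='0' (no match yet)
Bit 10: prefix='00' -> emit 'p', reset

Answer: 4 j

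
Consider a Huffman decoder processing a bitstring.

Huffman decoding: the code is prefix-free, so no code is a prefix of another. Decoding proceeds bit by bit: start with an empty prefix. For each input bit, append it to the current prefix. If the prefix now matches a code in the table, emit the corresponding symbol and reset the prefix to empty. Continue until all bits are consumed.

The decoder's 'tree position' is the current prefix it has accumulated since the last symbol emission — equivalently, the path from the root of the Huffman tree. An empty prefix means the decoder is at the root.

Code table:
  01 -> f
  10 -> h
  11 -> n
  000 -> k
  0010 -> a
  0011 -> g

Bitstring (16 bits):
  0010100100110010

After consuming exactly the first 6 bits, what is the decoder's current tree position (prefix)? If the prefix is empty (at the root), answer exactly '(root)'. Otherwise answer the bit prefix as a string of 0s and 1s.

Answer: (root)

Derivation:
Bit 0: prefix='0' (no match yet)
Bit 1: prefix='00' (no match yet)
Bit 2: prefix='001' (no match yet)
Bit 3: prefix='0010' -> emit 'a', reset
Bit 4: prefix='1' (no match yet)
Bit 5: prefix='10' -> emit 'h', reset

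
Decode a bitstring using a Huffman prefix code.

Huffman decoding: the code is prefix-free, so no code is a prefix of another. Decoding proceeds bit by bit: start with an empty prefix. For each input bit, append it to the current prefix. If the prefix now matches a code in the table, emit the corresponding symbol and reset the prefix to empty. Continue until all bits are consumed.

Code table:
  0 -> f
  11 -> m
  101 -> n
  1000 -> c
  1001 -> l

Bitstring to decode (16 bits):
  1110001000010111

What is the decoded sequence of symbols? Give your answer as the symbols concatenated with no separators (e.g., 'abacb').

Bit 0: prefix='1' (no match yet)
Bit 1: prefix='11' -> emit 'm', reset
Bit 2: prefix='1' (no match yet)
Bit 3: prefix='10' (no match yet)
Bit 4: prefix='100' (no match yet)
Bit 5: prefix='1000' -> emit 'c', reset
Bit 6: prefix='1' (no match yet)
Bit 7: prefix='10' (no match yet)
Bit 8: prefix='100' (no match yet)
Bit 9: prefix='1000' -> emit 'c', reset
Bit 10: prefix='0' -> emit 'f', reset
Bit 11: prefix='1' (no match yet)
Bit 12: prefix='10' (no match yet)
Bit 13: prefix='101' -> emit 'n', reset
Bit 14: prefix='1' (no match yet)
Bit 15: prefix='11' -> emit 'm', reset

Answer: mccfnm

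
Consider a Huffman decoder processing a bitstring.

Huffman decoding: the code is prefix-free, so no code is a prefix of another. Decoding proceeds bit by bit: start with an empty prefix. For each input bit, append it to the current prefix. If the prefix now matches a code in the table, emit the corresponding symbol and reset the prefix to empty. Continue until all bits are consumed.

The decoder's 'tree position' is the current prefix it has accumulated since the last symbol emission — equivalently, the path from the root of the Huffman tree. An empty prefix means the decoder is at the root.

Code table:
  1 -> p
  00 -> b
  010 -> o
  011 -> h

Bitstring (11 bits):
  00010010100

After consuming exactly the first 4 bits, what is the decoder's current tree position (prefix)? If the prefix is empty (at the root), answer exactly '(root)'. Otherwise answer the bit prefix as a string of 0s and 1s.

Bit 0: prefix='0' (no match yet)
Bit 1: prefix='00' -> emit 'b', reset
Bit 2: prefix='0' (no match yet)
Bit 3: prefix='01' (no match yet)

Answer: 01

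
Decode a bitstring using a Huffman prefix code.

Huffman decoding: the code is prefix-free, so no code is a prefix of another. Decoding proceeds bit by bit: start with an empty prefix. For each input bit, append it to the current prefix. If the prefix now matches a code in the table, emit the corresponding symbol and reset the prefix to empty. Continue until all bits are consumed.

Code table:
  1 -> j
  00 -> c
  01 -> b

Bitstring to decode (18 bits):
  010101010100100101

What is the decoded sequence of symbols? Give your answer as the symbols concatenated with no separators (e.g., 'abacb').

Answer: bbbbbcjcjb

Derivation:
Bit 0: prefix='0' (no match yet)
Bit 1: prefix='01' -> emit 'b', reset
Bit 2: prefix='0' (no match yet)
Bit 3: prefix='01' -> emit 'b', reset
Bit 4: prefix='0' (no match yet)
Bit 5: prefix='01' -> emit 'b', reset
Bit 6: prefix='0' (no match yet)
Bit 7: prefix='01' -> emit 'b', reset
Bit 8: prefix='0' (no match yet)
Bit 9: prefix='01' -> emit 'b', reset
Bit 10: prefix='0' (no match yet)
Bit 11: prefix='00' -> emit 'c', reset
Bit 12: prefix='1' -> emit 'j', reset
Bit 13: prefix='0' (no match yet)
Bit 14: prefix='00' -> emit 'c', reset
Bit 15: prefix='1' -> emit 'j', reset
Bit 16: prefix='0' (no match yet)
Bit 17: prefix='01' -> emit 'b', reset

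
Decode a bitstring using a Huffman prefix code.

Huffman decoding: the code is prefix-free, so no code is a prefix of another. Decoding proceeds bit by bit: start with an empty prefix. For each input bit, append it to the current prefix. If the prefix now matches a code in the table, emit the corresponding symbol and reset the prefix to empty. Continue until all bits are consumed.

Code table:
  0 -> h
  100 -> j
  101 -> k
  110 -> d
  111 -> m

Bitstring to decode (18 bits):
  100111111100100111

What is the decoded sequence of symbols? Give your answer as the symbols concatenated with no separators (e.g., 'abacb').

Bit 0: prefix='1' (no match yet)
Bit 1: prefix='10' (no match yet)
Bit 2: prefix='100' -> emit 'j', reset
Bit 3: prefix='1' (no match yet)
Bit 4: prefix='11' (no match yet)
Bit 5: prefix='111' -> emit 'm', reset
Bit 6: prefix='1' (no match yet)
Bit 7: prefix='11' (no match yet)
Bit 8: prefix='111' -> emit 'm', reset
Bit 9: prefix='1' (no match yet)
Bit 10: prefix='10' (no match yet)
Bit 11: prefix='100' -> emit 'j', reset
Bit 12: prefix='1' (no match yet)
Bit 13: prefix='10' (no match yet)
Bit 14: prefix='100' -> emit 'j', reset
Bit 15: prefix='1' (no match yet)
Bit 16: prefix='11' (no match yet)
Bit 17: prefix='111' -> emit 'm', reset

Answer: jmmjjm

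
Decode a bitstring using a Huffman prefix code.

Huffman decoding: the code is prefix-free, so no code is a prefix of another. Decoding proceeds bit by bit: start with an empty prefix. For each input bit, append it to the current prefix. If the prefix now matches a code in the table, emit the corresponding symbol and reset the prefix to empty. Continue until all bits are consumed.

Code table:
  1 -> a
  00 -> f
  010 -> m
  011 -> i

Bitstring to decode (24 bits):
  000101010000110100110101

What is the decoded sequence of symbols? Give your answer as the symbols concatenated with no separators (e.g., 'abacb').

Bit 0: prefix='0' (no match yet)
Bit 1: prefix='00' -> emit 'f', reset
Bit 2: prefix='0' (no match yet)
Bit 3: prefix='01' (no match yet)
Bit 4: prefix='010' -> emit 'm', reset
Bit 5: prefix='1' -> emit 'a', reset
Bit 6: prefix='0' (no match yet)
Bit 7: prefix='01' (no match yet)
Bit 8: prefix='010' -> emit 'm', reset
Bit 9: prefix='0' (no match yet)
Bit 10: prefix='00' -> emit 'f', reset
Bit 11: prefix='0' (no match yet)
Bit 12: prefix='01' (no match yet)
Bit 13: prefix='011' -> emit 'i', reset
Bit 14: prefix='0' (no match yet)
Bit 15: prefix='01' (no match yet)
Bit 16: prefix='010' -> emit 'm', reset
Bit 17: prefix='0' (no match yet)
Bit 18: prefix='01' (no match yet)
Bit 19: prefix='011' -> emit 'i', reset
Bit 20: prefix='0' (no match yet)
Bit 21: prefix='01' (no match yet)
Bit 22: prefix='010' -> emit 'm', reset
Bit 23: prefix='1' -> emit 'a', reset

Answer: fmamfimima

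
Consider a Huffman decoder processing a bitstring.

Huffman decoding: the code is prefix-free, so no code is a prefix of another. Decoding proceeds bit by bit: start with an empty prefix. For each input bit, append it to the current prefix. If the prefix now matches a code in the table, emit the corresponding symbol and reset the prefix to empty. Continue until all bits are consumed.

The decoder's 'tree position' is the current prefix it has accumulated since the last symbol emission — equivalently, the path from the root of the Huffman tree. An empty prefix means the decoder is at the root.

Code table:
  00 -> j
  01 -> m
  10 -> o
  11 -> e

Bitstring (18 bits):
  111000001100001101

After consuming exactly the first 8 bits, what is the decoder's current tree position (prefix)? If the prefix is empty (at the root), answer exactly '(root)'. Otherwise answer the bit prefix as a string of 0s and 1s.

Bit 0: prefix='1' (no match yet)
Bit 1: prefix='11' -> emit 'e', reset
Bit 2: prefix='1' (no match yet)
Bit 3: prefix='10' -> emit 'o', reset
Bit 4: prefix='0' (no match yet)
Bit 5: prefix='00' -> emit 'j', reset
Bit 6: prefix='0' (no match yet)
Bit 7: prefix='00' -> emit 'j', reset

Answer: (root)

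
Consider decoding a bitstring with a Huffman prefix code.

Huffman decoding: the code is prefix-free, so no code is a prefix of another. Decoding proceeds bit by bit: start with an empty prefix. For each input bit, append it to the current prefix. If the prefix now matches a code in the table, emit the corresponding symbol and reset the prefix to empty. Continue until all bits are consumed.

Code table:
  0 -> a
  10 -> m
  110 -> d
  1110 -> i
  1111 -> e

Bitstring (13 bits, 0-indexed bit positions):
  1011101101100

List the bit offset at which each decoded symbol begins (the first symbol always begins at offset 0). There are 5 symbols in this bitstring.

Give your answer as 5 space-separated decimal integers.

Answer: 0 2 6 9 12

Derivation:
Bit 0: prefix='1' (no match yet)
Bit 1: prefix='10' -> emit 'm', reset
Bit 2: prefix='1' (no match yet)
Bit 3: prefix='11' (no match yet)
Bit 4: prefix='111' (no match yet)
Bit 5: prefix='1110' -> emit 'i', reset
Bit 6: prefix='1' (no match yet)
Bit 7: prefix='11' (no match yet)
Bit 8: prefix='110' -> emit 'd', reset
Bit 9: prefix='1' (no match yet)
Bit 10: prefix='11' (no match yet)
Bit 11: prefix='110' -> emit 'd', reset
Bit 12: prefix='0' -> emit 'a', reset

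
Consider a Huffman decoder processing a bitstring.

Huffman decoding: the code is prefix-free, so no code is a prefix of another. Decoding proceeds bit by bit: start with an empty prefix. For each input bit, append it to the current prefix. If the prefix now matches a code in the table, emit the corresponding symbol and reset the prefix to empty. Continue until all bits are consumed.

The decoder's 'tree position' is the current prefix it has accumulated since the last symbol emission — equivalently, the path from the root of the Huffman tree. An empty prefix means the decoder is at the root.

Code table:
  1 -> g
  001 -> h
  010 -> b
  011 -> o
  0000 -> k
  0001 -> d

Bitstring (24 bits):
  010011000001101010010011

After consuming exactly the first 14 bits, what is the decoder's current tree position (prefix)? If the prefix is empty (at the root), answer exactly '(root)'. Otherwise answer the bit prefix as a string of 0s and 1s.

Answer: 0

Derivation:
Bit 0: prefix='0' (no match yet)
Bit 1: prefix='01' (no match yet)
Bit 2: prefix='010' -> emit 'b', reset
Bit 3: prefix='0' (no match yet)
Bit 4: prefix='01' (no match yet)
Bit 5: prefix='011' -> emit 'o', reset
Bit 6: prefix='0' (no match yet)
Bit 7: prefix='00' (no match yet)
Bit 8: prefix='000' (no match yet)
Bit 9: prefix='0000' -> emit 'k', reset
Bit 10: prefix='0' (no match yet)
Bit 11: prefix='01' (no match yet)
Bit 12: prefix='011' -> emit 'o', reset
Bit 13: prefix='0' (no match yet)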